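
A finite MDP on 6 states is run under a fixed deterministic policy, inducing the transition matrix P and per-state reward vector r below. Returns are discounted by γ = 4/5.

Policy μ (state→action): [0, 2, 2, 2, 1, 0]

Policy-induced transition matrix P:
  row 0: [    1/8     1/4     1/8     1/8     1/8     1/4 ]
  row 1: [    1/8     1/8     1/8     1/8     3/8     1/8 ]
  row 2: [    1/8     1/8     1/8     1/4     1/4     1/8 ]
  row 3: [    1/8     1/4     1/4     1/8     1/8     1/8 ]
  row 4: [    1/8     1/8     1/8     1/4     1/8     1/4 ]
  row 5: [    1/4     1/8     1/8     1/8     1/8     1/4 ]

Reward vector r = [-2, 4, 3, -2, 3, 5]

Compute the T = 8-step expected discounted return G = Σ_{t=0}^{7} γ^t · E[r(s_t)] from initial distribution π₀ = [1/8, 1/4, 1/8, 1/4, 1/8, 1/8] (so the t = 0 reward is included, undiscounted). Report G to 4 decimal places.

t=0: π = [0.1250, 0.2500, 0.1250, 0.2500, 0.1250, 0.1250], E[r] = 1.6250, γ^t·E[r] = 1.625000, running G = 1.625000
t=1: π = [0.1406, 0.1719, 0.1563, 0.1563, 0.2031, 0.1719], E[r] = 2.0313, γ^t·E[r] = 1.625000, running G = 3.250000
t=2: π = [0.1465, 0.1621, 0.1445, 0.1699, 0.1875, 0.1895], E[r] = 1.9590, γ^t·E[r] = 1.253750, running G = 4.503750
t=3: π = [0.1487, 0.1646, 0.1462, 0.1665, 0.1836, 0.1904], E[r] = 1.9695, γ^t·E[r] = 1.008375, running G = 5.512125
t=4: π = [0.1488, 0.1644, 0.1458, 0.1662, 0.1844, 0.1903], E[r] = 1.9699, γ^t·E[r] = 0.806875, running G = 6.319000
t=5: π = [0.1488, 0.1644, 0.1458, 0.1663, 0.1843, 0.1904], E[r] = 1.9699, γ^t·E[r] = 0.645501, running G = 6.964501
t=6: π = [0.1488, 0.1644, 0.1458, 0.1663, 0.1843, 0.1904], E[r] = 1.9699, γ^t·E[r] = 0.516406, running G = 7.480907
t=7: π = [0.1488, 0.1644, 0.1458, 0.1663, 0.1843, 0.1904], E[r] = 1.9699, γ^t·E[r] = 0.413125, running G = 7.894032

G = 7.8940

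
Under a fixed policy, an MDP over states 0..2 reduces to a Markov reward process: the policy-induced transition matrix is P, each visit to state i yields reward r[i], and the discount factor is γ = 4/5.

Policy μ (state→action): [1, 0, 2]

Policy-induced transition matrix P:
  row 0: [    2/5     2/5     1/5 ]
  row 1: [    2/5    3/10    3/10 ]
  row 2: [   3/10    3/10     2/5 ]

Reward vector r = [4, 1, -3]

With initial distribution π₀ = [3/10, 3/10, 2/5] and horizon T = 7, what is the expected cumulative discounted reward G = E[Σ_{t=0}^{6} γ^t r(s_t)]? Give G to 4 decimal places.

G = 2.9902

t=0: π = [0.3000, 0.3000, 0.4000], E[r] = 0.3000, γ^t·E[r] = 0.300000, running G = 0.300000
t=1: π = [0.3600, 0.3300, 0.3100], E[r] = 0.8400, γ^t·E[r] = 0.672000, running G = 0.972000
t=2: π = [0.3690, 0.3360, 0.2950], E[r] = 0.9270, γ^t·E[r] = 0.593280, running G = 1.565280
t=3: π = [0.3705, 0.3369, 0.2926], E[r] = 0.9411, γ^t·E[r] = 0.481843, running G = 2.047123
t=4: π = [0.3707, 0.3371, 0.2922], E[r] = 0.9434, γ^t·E[r] = 0.386408, running G = 2.433532
t=5: π = [0.3708, 0.3371, 0.2921], E[r] = 0.9437, γ^t·E[r] = 0.309248, running G = 2.742779
t=6: π = [0.3708, 0.3371, 0.2921], E[r] = 0.9438, γ^t·E[r] = 0.247414, running G = 2.990193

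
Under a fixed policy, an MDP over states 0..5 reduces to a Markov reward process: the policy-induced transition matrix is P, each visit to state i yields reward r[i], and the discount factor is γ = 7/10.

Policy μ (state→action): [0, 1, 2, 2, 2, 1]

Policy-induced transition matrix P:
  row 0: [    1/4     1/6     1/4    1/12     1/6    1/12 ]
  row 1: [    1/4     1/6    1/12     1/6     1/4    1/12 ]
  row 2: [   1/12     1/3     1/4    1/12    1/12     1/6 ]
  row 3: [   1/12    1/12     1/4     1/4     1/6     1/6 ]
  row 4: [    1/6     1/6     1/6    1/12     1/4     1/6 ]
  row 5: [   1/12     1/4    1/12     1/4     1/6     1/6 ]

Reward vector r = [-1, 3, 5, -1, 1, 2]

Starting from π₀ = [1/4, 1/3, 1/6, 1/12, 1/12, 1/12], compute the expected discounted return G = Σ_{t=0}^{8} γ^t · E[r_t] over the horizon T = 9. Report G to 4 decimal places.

t=0: π = [0.2500, 0.3333, 0.1667, 0.0833, 0.0833, 0.0833], E[r] = 1.7500, γ^t·E[r] = 1.750000, running G = 1.750000
t=1: π = [0.1875, 0.1944, 0.1736, 0.1389, 0.1875, 0.1181], E[r] = 1.5486, γ^t·E[r] = 1.084028, running G = 2.834028
t=2: π = [0.1626, 0.1939, 0.1823, 0.1424, 0.1840, 0.1348], E[r] = 1.6418, γ^t·E[r] = 0.804473, running G = 3.638501
t=3: π = [0.1581, 0.1964, 0.1799, 0.1457, 0.1830, 0.1370], E[r] = 1.6418, γ^t·E[r] = 0.563131, running G = 4.201633
t=4: π = [0.1577, 0.1959, 0.1792, 0.1468, 0.1833, 0.1371], E[r] = 1.6368, γ^t·E[r] = 0.392989, running G = 4.594621
t=5: π = [0.1575, 0.1957, 0.1792, 0.1470, 0.1833, 0.1372], E[r] = 1.6365, γ^t·E[r] = 0.275044, running G = 4.869665
t=6: π = [0.1575, 0.1957, 0.1792, 0.1470, 0.1833, 0.1372], E[r] = 1.6366, γ^t·E[r] = 0.192546, running G = 5.062211
t=7: π = [0.1575, 0.1957, 0.1792, 0.1470, 0.1833, 0.1372], E[r] = 1.6366, γ^t·E[r] = 0.134783, running G = 5.196994
t=8: π = [0.1575, 0.1957, 0.1792, 0.1470, 0.1833, 0.1372], E[r] = 1.6366, γ^t·E[r] = 0.094347, running G = 5.291341

G = 5.2913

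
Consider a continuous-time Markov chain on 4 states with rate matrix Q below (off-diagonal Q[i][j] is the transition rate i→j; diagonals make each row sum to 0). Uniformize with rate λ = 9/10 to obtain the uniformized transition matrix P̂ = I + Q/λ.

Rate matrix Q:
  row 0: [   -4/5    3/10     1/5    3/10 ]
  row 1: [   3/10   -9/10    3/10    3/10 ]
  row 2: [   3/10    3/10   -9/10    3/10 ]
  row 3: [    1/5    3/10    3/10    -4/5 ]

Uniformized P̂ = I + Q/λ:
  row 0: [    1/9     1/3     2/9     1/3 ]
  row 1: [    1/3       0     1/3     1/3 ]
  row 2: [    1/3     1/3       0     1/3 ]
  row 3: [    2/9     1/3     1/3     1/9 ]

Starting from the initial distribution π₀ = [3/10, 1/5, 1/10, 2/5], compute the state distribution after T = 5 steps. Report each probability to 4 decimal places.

π = [0.2477, 0.2502, 0.2294, 0.2727]

t=0: π = [0.3000, 0.2000, 0.1000, 0.4000]
t=1: π = [0.2222, 0.2667, 0.2667, 0.2444]
t=2: π = [0.2568, 0.2444, 0.2198, 0.2790]
t=3: π = [0.2453, 0.2519, 0.2316, 0.2713]
t=4: π = [0.2487, 0.2494, 0.2289, 0.2730]
t=5: π = [0.2477, 0.2502, 0.2294, 0.2727]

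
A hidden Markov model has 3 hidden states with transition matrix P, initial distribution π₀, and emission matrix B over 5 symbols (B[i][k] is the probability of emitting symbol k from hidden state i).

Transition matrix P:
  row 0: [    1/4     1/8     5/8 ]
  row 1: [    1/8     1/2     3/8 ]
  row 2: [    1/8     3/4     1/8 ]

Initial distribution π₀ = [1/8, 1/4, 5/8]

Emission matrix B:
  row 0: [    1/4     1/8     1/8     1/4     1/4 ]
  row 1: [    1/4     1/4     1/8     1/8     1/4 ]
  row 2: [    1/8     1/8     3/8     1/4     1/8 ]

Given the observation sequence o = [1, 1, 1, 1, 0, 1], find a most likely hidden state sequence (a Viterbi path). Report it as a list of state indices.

path = [2, 1, 1, 1, 1, 1]

t=0: δ = [1.562e-02, 6.250e-02, 7.812e-02]  (obs o_0=1)
t=1: δ = [1.221e-03, 1.465e-02, 2.930e-03]  ψ = [2, 2, 1]  (obs o_1=1)
t=2: δ = [2.289e-04, 1.831e-03, 6.866e-04]  ψ = [1, 1, 1]  (obs o_2=1)
t=3: δ = [2.861e-05, 2.289e-04, 8.583e-05]  ψ = [1, 1, 1]  (obs o_3=1)
t=4: δ = [7.153e-06, 2.861e-05, 1.073e-05]  ψ = [1, 1, 1]  (obs o_4=0)
t=5: δ = [4.470e-07, 3.576e-06, 1.341e-06]  ψ = [1, 1, 1]  (obs o_5=1)
backtrack: best end state = 1; path = [2, 1, 1, 1, 1, 1]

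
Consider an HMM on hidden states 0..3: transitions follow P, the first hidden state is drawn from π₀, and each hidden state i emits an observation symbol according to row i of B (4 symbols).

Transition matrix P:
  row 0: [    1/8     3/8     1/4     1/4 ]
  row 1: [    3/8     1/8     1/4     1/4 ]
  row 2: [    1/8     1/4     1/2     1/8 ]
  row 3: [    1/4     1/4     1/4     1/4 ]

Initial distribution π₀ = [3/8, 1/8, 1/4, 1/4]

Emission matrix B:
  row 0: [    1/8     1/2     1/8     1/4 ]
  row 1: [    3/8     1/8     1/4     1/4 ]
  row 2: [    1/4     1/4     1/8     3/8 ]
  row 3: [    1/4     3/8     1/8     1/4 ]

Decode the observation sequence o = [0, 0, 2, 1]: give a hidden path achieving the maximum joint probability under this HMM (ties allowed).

t=0: δ = [4.688e-02, 4.688e-02, 6.250e-02, 6.250e-02]  (obs o_0=0)
t=1: δ = [2.197e-03, 6.592e-03, 7.812e-03, 3.906e-03]  ψ = [1, 0, 2, 3]  (obs o_1=0)
t=2: δ = [3.090e-04, 4.883e-04, 4.883e-04, 2.060e-04]  ψ = [1, 2, 2, 1]  (obs o_2=2)
t=3: δ = [9.155e-05, 1.526e-05, 6.104e-05, 4.578e-05]  ψ = [1, 2, 2, 1]  (obs o_3=1)
backtrack: best end state = 0; path = [2, 2, 1, 0]

path = [2, 2, 1, 0]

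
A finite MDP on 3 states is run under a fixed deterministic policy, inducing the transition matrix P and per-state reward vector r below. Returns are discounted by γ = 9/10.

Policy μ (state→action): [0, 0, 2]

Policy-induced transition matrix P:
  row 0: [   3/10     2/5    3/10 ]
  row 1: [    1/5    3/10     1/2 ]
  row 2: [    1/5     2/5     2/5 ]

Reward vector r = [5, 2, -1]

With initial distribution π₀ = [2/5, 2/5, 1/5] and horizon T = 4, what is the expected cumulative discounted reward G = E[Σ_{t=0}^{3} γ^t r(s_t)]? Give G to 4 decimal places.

t=0: π = [0.4000, 0.4000, 0.2000], E[r] = 2.6000, γ^t·E[r] = 2.600000, running G = 2.600000
t=1: π = [0.2400, 0.3600, 0.4000], E[r] = 1.5200, γ^t·E[r] = 1.368000, running G = 3.968000
t=2: π = [0.2240, 0.3640, 0.4120], E[r] = 1.4360, γ^t·E[r] = 1.163160, running G = 5.131160
t=3: π = [0.2224, 0.3636, 0.4140], E[r] = 1.4252, γ^t·E[r] = 1.038971, running G = 6.170131

G = 6.1701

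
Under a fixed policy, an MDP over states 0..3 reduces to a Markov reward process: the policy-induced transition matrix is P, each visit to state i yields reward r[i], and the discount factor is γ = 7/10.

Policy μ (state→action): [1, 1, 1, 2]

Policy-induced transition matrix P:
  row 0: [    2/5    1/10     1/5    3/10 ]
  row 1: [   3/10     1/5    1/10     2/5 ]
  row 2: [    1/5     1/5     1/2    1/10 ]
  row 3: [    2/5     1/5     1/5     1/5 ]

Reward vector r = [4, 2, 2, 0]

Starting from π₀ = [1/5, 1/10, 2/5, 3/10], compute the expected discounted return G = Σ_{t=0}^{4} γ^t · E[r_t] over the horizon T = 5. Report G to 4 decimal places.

t=0: π = [0.2000, 0.1000, 0.4000, 0.3000], E[r] = 1.8000, γ^t·E[r] = 1.800000, running G = 1.800000
t=1: π = [0.3100, 0.1800, 0.3100, 0.2000], E[r] = 2.2200, γ^t·E[r] = 1.554000, running G = 3.354000
t=2: π = [0.3200, 0.1690, 0.2750, 0.2360], E[r] = 2.1680, γ^t·E[r] = 1.062320, running G = 4.416320
t=3: π = [0.3281, 0.1680, 0.2656, 0.2383], E[r] = 2.1796, γ^t·E[r] = 0.747603, running G = 5.163923
t=4: π = [0.3301, 0.1672, 0.2629, 0.2399], E[r] = 2.1805, γ^t·E[r] = 0.523528, running G = 5.687451

G = 5.6875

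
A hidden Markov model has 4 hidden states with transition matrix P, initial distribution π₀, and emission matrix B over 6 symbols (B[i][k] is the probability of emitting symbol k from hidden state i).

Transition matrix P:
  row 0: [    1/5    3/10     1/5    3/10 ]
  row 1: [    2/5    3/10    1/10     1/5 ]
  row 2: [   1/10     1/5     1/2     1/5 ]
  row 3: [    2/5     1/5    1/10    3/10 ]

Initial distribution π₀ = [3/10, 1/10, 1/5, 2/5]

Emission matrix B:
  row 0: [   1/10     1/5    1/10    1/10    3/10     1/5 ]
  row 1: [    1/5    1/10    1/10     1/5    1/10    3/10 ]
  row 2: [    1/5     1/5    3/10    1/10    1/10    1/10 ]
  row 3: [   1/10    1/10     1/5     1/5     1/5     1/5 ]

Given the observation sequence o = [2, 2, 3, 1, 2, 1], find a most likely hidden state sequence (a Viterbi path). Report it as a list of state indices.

t=0: δ = [3.000e-02, 1.000e-02, 6.000e-02, 8.000e-02]  (obs o_0=2)
t=1: δ = [3.200e-03, 1.600e-03, 9.000e-03, 4.800e-03]  ψ = [3, 3, 2, 3]  (obs o_1=2)
t=2: δ = [1.920e-04, 3.600e-04, 4.500e-04, 3.600e-04]  ψ = [3, 2, 2, 2]  (obs o_2=3)
t=3: δ = [2.880e-05, 1.080e-05, 4.500e-05, 1.080e-05]  ψ = [1, 1, 2, 3]  (obs o_3=1)
t=4: δ = [5.760e-07, 9.000e-07, 6.750e-06, 1.800e-06]  ψ = [0, 2, 2, 2]  (obs o_4=2)
t=5: δ = [1.440e-07, 1.350e-07, 6.750e-07, 1.350e-07]  ψ = [3, 2, 2, 2]  (obs o_5=1)
backtrack: best end state = 2; path = [2, 2, 2, 2, 2, 2]

path = [2, 2, 2, 2, 2, 2]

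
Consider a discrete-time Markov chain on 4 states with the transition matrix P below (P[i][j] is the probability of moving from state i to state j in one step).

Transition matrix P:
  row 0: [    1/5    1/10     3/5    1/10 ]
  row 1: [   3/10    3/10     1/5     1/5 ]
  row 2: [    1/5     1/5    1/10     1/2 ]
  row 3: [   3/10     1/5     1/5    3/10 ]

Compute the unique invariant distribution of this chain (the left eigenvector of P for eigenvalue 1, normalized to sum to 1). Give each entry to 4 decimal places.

π = [0.2480, 0.1947, 0.2720, 0.2853]

Balance equations π_j = Σ_i π_i·P[i][j]:
  π_0 = 1/5·π_0 + 3/10·π_1 + 1/5·π_2 + 3/10·π_3
  π_1 = 1/10·π_0 + 3/10·π_1 + 1/5·π_2 + 1/5·π_3
  π_2 = 3/5·π_0 + 1/5·π_1 + 1/10·π_2 + 1/5·π_3
  normalize: π_0 + π_1 + π_2 + π_3 = 1
Solving the linear system gives exactly π = [31/125, 73/375, 34/125, 107/375].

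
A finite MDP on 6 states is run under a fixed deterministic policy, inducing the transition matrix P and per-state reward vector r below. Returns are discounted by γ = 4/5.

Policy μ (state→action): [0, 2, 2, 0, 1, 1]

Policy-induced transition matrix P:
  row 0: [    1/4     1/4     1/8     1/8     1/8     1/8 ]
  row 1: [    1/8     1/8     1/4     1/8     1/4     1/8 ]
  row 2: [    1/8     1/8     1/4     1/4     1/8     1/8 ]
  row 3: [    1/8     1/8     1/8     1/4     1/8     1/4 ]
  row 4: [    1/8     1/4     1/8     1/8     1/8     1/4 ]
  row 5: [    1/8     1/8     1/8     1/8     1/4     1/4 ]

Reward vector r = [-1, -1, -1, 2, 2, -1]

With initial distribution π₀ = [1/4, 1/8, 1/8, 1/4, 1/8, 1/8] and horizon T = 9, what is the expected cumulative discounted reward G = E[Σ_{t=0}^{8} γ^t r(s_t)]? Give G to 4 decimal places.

t=0: π = [0.2500, 0.1250, 0.1250, 0.2500, 0.1250, 0.1250], E[r] = 0.1250, γ^t·E[r] = 0.125000, running G = 0.125000
t=1: π = [0.1563, 0.1719, 0.1563, 0.1719, 0.1563, 0.1875], E[r] = -0.0156, γ^t·E[r] = -0.012500, running G = 0.112500
t=2: π = [0.1445, 0.1641, 0.1660, 0.1660, 0.1699, 0.1895], E[r] = 0.0078, γ^t·E[r] = 0.005000, running G = 0.117500
t=3: π = [0.1431, 0.1643, 0.1663, 0.1665, 0.1692, 0.1907], E[r] = 0.0071, γ^t·E[r] = 0.003625, running G = 0.121125
t=4: π = [0.1429, 0.1640, 0.1663, 0.1666, 0.1694, 0.1908], E[r] = 0.0079, γ^t·E[r] = 0.003238, running G = 0.124363
t=5: π = [0.1429, 0.1640, 0.1663, 0.1666, 0.1694, 0.1908], E[r] = 0.0079, γ^t·E[r] = 0.002590, running G = 0.126953
t=6: π = [0.1429, 0.1640, 0.1663, 0.1666, 0.1694, 0.1909], E[r] = 0.0079, γ^t·E[r] = 0.002076, running G = 0.129029
t=7: π = [0.1429, 0.1640, 0.1663, 0.1666, 0.1694, 0.1909], E[r] = 0.0079, γ^t·E[r] = 0.001661, running G = 0.130689
t=8: π = [0.1429, 0.1640, 0.1663, 0.1666, 0.1694, 0.1909], E[r] = 0.0079, γ^t·E[r] = 0.001329, running G = 0.132018

G = 0.1320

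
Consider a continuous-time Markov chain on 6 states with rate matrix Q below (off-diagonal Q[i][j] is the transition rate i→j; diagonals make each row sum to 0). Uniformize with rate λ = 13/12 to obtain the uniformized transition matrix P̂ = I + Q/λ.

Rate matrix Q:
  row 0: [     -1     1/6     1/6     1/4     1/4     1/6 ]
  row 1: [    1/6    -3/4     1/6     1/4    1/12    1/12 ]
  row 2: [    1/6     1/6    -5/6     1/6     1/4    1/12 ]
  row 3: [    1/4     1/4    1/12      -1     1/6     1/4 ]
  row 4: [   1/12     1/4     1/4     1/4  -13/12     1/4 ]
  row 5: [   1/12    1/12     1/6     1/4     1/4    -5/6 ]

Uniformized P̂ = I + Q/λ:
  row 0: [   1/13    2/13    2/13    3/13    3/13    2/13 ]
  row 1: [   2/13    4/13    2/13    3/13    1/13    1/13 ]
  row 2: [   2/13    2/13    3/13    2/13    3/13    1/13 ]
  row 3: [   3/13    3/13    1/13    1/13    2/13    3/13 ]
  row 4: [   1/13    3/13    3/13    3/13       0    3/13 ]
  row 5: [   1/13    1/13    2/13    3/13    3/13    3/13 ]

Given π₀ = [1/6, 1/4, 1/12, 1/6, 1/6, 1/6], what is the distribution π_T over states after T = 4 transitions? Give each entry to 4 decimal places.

t=0: π = [0.1667, 0.2500, 0.0833, 0.1667, 0.1667, 0.1667]
t=1: π = [0.1282, 0.2051, 0.1603, 0.1987, 0.1410, 0.1667]
t=2: π = [0.1356, 0.1987, 0.1617, 0.1879, 0.1514, 0.1647]
t=3: π = [0.1336, 0.1978, 0.1635, 0.1894, 0.1508, 0.1649]
t=4: π = [0.1339, 0.1978, 0.1635, 0.1891, 0.1510, 0.1649]

π = [0.1339, 0.1978, 0.1635, 0.1891, 0.1510, 0.1649]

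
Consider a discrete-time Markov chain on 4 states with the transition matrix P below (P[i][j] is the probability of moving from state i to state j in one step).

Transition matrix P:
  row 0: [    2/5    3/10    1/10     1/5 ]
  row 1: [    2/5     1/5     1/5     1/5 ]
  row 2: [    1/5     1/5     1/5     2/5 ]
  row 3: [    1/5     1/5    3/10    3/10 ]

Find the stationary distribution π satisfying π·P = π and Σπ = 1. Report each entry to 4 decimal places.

π = [0.3077, 0.2308, 0.1958, 0.2657]

Balance equations π_j = Σ_i π_i·P[i][j]:
  π_0 = 2/5·π_0 + 2/5·π_1 + 1/5·π_2 + 1/5·π_3
  π_1 = 3/10·π_0 + 1/5·π_1 + 1/5·π_2 + 1/5·π_3
  π_2 = 1/10·π_0 + 1/5·π_1 + 1/5·π_2 + 3/10·π_3
  normalize: π_0 + π_1 + π_2 + π_3 = 1
Solving the linear system gives exactly π = [4/13, 3/13, 28/143, 38/143].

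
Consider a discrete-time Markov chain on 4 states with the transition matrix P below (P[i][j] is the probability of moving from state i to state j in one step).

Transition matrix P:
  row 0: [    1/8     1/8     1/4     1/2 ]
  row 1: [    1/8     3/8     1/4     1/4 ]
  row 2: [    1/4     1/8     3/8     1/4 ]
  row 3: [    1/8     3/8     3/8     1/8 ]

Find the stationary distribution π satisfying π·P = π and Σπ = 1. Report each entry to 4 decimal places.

π = [0.1653, 0.2530, 0.3227, 0.2590]

Balance equations π_j = Σ_i π_i·P[i][j]:
  π_0 = 1/8·π_0 + 1/8·π_1 + 1/4·π_2 + 1/8·π_3
  π_1 = 1/8·π_0 + 3/8·π_1 + 1/8·π_2 + 3/8·π_3
  π_2 = 1/4·π_0 + 1/4·π_1 + 3/8·π_2 + 3/8·π_3
  normalize: π_0 + π_1 + π_2 + π_3 = 1
Solving the linear system gives exactly π = [83/502, 127/502, 81/251, 65/251].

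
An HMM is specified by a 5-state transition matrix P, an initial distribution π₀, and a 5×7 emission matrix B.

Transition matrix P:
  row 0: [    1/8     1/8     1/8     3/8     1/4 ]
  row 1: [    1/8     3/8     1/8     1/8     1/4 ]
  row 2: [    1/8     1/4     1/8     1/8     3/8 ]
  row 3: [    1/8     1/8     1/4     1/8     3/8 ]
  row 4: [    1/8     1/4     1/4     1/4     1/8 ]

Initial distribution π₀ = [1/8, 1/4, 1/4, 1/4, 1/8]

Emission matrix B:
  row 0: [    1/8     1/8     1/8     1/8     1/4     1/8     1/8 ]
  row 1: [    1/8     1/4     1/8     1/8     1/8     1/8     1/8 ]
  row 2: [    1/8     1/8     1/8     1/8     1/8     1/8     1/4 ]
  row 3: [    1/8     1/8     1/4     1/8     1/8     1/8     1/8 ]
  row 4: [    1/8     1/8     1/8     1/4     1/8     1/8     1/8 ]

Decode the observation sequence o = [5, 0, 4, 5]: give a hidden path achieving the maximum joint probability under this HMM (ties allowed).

t=0: δ = [1.562e-02, 3.125e-02, 3.125e-02, 3.125e-02, 1.562e-02]  (obs o_0=5)
t=1: δ = [4.883e-04, 1.465e-03, 9.766e-04, 7.324e-04, 1.465e-03]  ψ = [1, 1, 3, 0, 2]  (obs o_1=0)
t=2: δ = [4.578e-05, 6.866e-05, 4.578e-05, 4.578e-05, 4.578e-05]  ψ = [1, 1, 4, 4, 1]  (obs o_2=4)
t=3: δ = [1.073e-06, 3.219e-06, 1.431e-06, 2.146e-06, 2.146e-06]  ψ = [1, 1, 3, 0, 1]  (obs o_3=5)
backtrack: best end state = 1; path = [1, 1, 1, 1]

path = [1, 1, 1, 1]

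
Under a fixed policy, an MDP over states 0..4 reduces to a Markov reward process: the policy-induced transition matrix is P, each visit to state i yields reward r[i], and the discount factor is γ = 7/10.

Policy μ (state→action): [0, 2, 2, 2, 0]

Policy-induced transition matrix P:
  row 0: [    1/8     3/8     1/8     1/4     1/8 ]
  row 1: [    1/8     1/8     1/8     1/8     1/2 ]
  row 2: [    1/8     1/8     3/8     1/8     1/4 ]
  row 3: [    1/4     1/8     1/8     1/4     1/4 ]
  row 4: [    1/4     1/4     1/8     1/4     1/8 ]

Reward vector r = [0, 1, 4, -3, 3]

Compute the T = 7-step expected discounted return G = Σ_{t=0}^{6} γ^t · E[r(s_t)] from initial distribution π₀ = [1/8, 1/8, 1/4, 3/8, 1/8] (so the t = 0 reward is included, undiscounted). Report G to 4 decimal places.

G = 2.4735

t=0: π = [0.1250, 0.1250, 0.2500, 0.3750, 0.1250], E[r] = 0.3750, γ^t·E[r] = 0.375000, running G = 0.375000
t=1: π = [0.1875, 0.1719, 0.1875, 0.2031, 0.2500], E[r] = 1.0625, γ^t·E[r] = 0.743750, running G = 1.118750
t=2: π = [0.1816, 0.2031, 0.1719, 0.2051, 0.2383], E[r] = 0.9902, γ^t·E[r] = 0.485215, running G = 1.603965
t=3: π = [0.1804, 0.2002, 0.1680, 0.2031, 0.2483], E[r] = 1.0076, γ^t·E[r] = 0.345596, running G = 1.949561
t=4: π = [0.1814, 0.2011, 0.1670, 0.2040, 0.2465], E[r] = 0.9966, γ^t·E[r] = 0.239272, running G = 2.188833
t=5: π = [0.1813, 0.2012, 0.1667, 0.2040, 0.2468], E[r] = 0.9966, γ^t·E[r] = 0.167499, running G = 2.356332
t=6: π = [0.1813, 0.2012, 0.1667, 0.2040, 0.2468], E[r] = 0.9962, γ^t·E[r] = 0.117205, running G = 2.473537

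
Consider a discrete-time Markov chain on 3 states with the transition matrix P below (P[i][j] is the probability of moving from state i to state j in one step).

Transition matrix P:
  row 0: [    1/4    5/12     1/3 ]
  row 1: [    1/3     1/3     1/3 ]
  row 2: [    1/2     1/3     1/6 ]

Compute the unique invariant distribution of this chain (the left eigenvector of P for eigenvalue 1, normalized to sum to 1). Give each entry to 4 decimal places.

Balance equations π_j = Σ_i π_i·P[i][j]:
  π_0 = 1/4·π_0 + 1/3·π_1 + 1/2·π_2
  π_1 = 5/12·π_0 + 1/3·π_1 + 1/3·π_2
  normalize: π_0 + π_1 + π_2 = 1
Solving the linear system gives exactly π = [32/91, 33/91, 2/7].

π = [0.3516, 0.3626, 0.2857]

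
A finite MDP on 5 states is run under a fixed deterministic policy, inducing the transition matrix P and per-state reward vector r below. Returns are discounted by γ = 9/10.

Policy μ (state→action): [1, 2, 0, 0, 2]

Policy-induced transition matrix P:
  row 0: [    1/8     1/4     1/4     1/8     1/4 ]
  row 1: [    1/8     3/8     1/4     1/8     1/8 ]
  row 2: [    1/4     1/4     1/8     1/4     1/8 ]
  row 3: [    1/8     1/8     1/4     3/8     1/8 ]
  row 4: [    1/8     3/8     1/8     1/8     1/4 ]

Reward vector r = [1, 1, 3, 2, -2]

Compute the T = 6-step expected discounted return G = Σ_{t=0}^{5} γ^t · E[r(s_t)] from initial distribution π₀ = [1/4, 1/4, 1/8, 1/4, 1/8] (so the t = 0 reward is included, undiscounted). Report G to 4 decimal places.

t=0: π = [0.2500, 0.2500, 0.1250, 0.2500, 0.1250], E[r] = 1.1250, γ^t·E[r] = 1.125000, running G = 1.125000
t=1: π = [0.1406, 0.2656, 0.2188, 0.2031, 0.1719], E[r] = 1.1250, γ^t·E[r] = 1.012500, running G = 2.137500
t=2: π = [0.1523, 0.2793, 0.2012, 0.2031, 0.1641], E[r] = 1.1133, γ^t·E[r] = 0.901758, running G = 3.039258
t=3: π = [0.1501, 0.2800, 0.2043, 0.2009, 0.1646], E[r] = 1.1160, γ^t·E[r] = 0.813540, running G = 3.852798
t=4: π = [0.1505, 0.2805, 0.2039, 0.2008, 0.1643], E[r] = 1.1155, γ^t·E[r] = 0.731905, running G = 4.584703
t=5: π = [0.1505, 0.2805, 0.2040, 0.2007, 0.1644], E[r] = 1.1155, γ^t·E[r] = 0.658717, running G = 5.243420

G = 5.2434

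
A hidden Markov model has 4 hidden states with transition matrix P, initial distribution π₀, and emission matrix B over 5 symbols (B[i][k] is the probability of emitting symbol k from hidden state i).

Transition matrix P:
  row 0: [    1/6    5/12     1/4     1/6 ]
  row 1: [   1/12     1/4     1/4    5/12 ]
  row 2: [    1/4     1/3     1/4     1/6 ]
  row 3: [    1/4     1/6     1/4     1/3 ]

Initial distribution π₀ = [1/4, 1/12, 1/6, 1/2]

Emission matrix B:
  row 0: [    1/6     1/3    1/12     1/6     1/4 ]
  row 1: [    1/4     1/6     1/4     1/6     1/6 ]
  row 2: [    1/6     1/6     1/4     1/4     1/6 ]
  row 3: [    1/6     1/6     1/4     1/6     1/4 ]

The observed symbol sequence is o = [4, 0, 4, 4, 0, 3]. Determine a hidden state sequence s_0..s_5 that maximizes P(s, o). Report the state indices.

path = [0, 1, 3, 0, 1, 3]

t=0: δ = [6.250e-02, 1.389e-02, 2.778e-02, 1.250e-01]  (obs o_0=4)
t=1: δ = [5.208e-03, 6.510e-03, 5.208e-03, 6.944e-03]  ψ = [3, 0, 3, 3]  (obs o_1=0)
t=2: δ = [4.340e-04, 3.617e-04, 2.894e-04, 6.782e-04]  ψ = [3, 0, 3, 1]  (obs o_2=4)
t=3: δ = [4.239e-05, 3.014e-05, 2.826e-05, 5.651e-05]  ψ = [3, 0, 3, 3]  (obs o_3=4)
t=4: δ = [2.355e-06, 4.415e-06, 2.355e-06, 3.140e-06]  ψ = [3, 0, 3, 3]  (obs o_4=0)
t=5: δ = [1.308e-07, 1.840e-07, 2.759e-07, 3.066e-07]  ψ = [3, 1, 1, 1]  (obs o_5=3)
backtrack: best end state = 3; path = [0, 1, 3, 0, 1, 3]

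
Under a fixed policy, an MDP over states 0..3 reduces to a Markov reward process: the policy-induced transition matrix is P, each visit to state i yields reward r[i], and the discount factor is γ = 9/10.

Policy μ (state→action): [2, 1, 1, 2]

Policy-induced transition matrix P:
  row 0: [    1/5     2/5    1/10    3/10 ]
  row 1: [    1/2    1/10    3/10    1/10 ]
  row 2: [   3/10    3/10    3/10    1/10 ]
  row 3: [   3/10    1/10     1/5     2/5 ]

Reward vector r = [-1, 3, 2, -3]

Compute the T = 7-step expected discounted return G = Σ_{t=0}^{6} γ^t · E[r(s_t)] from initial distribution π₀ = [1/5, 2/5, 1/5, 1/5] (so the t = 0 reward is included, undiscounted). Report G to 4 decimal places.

G = 1.3674

t=0: π = [0.2000, 0.4000, 0.2000, 0.2000], E[r] = 0.8000, γ^t·E[r] = 0.800000, running G = 0.800000
t=1: π = [0.3600, 0.2000, 0.2400, 0.2000], E[r] = 0.1200, γ^t·E[r] = 0.108000, running G = 0.908000
t=2: π = [0.3040, 0.2560, 0.2080, 0.2320], E[r] = 0.1840, γ^t·E[r] = 0.149040, running G = 1.057040
t=3: π = [0.3208, 0.2328, 0.2160, 0.2304], E[r] = 0.1184, γ^t·E[r] = 0.086314, running G = 1.143354
t=4: π = [0.3145, 0.2394, 0.2128, 0.2333], E[r] = 0.1296, γ^t·E[r] = 0.085031, running G = 1.228384
t=5: π = [0.3164, 0.2369, 0.2138, 0.2329], E[r] = 0.1232, γ^t·E[r] = 0.072739, running G = 1.301123
t=6: π = [0.3157, 0.2377, 0.2134, 0.2332], E[r] = 0.1247, γ^t·E[r] = 0.066280, running G = 1.367403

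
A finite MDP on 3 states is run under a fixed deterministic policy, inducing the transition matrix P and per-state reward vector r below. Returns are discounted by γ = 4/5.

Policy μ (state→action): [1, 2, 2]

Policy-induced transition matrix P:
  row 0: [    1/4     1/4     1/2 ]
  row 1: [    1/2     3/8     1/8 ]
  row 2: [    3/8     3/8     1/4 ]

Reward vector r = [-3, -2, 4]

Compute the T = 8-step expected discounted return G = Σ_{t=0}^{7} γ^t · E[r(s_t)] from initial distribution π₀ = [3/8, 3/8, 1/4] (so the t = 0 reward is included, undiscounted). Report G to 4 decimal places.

t=0: π = [0.3750, 0.3750, 0.2500], E[r] = -0.8750, γ^t·E[r] = -0.875000, running G = -0.875000
t=1: π = [0.3750, 0.3281, 0.2969], E[r] = -0.5938, γ^t·E[r] = -0.475000, running G = -1.350000
t=2: π = [0.3691, 0.3281, 0.3027], E[r] = -0.5527, γ^t·E[r] = -0.353750, running G = -1.703750
t=3: π = [0.3699, 0.3289, 0.3013], E[r] = -0.5623, γ^t·E[r] = -0.287875, running G = -1.991625
t=4: π = [0.3699, 0.3288, 0.3014], E[r] = -0.5617, γ^t·E[r] = -0.230075, running G = -2.221700
t=5: π = [0.3699, 0.3288, 0.3014], E[r] = -0.5616, γ^t·E[r] = -0.184034, running G = -2.405734
t=6: π = [0.3699, 0.3288, 0.3014], E[r] = -0.5616, γ^t·E[r] = -0.147232, running G = -2.552966
t=7: π = [0.3699, 0.3288, 0.3014], E[r] = -0.5616, γ^t·E[r] = -0.117785, running G = -2.670751

G = -2.6708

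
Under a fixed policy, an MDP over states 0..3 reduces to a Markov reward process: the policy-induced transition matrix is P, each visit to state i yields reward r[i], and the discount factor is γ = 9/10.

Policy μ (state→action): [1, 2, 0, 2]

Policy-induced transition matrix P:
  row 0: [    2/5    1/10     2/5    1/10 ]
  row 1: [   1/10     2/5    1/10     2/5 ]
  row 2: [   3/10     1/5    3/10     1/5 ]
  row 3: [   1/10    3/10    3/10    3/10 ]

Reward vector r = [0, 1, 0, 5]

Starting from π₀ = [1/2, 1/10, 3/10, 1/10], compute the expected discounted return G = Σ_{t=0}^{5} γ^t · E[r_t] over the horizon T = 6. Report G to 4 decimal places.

t=0: π = [0.5000, 0.1000, 0.3000, 0.1000], E[r] = 0.6000, γ^t·E[r] = 0.600000, running G = 0.600000
t=1: π = [0.3100, 0.1800, 0.3300, 0.1800], E[r] = 1.0800, γ^t·E[r] = 0.972000, running G = 1.572000
t=2: π = [0.2590, 0.2230, 0.2950, 0.2230], E[r] = 1.3380, γ^t·E[r] = 1.083780, running G = 2.655780
t=3: π = [0.2367, 0.2410, 0.2813, 0.2410], E[r] = 1.4460, γ^t·E[r] = 1.054134, running G = 3.709914
t=4: π = [0.2273, 0.2486, 0.2755, 0.2486], E[r] = 1.4918, γ^t·E[r] = 0.978757, running G = 4.688671
t=5: π = [0.2233, 0.2519, 0.2730, 0.2519], E[r] = 1.5112, γ^t·E[r] = 0.892332, running G = 5.581003

G = 5.5810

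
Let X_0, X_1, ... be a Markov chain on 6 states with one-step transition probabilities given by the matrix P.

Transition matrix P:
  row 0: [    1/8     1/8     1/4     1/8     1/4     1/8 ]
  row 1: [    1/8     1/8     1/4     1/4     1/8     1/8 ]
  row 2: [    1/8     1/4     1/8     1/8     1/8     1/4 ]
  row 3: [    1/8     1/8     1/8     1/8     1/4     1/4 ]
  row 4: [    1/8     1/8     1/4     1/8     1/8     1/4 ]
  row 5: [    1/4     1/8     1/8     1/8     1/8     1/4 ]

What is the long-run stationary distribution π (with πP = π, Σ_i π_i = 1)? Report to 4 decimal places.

π = [0.1516, 0.1478, 0.1827, 0.1435, 0.1619, 0.2126]

Balance equations π_j = Σ_i π_i·P[i][j]:
  π_0 = 1/8·π_0 + 1/8·π_1 + 1/8·π_2 + 1/8·π_3 + 1/8·π_4 + 1/4·π_5
  π_1 = 1/8·π_0 + 1/8·π_1 + 1/4·π_2 + 1/8·π_3 + 1/8·π_4 + 1/8·π_5
  π_2 = 1/4·π_0 + 1/4·π_1 + 1/8·π_2 + 1/8·π_3 + 1/4·π_4 + 1/8·π_5
  π_3 = 1/8·π_0 + 1/4·π_1 + 1/8·π_2 + 1/8·π_3 + 1/8·π_4 + 1/8·π_5
  π_4 = 1/4·π_0 + 1/8·π_1 + 1/8·π_2 + 1/4·π_3 + 1/8·π_4 + 1/8·π_5
  normalize: π_0 + π_1 + π_2 + π_3 + π_4 + π_5 = 1
Solving the linear system gives exactly π = [5675/37441, 5535/37441, 6839/37441, 5372/37441, 6061/37441, 7959/37441].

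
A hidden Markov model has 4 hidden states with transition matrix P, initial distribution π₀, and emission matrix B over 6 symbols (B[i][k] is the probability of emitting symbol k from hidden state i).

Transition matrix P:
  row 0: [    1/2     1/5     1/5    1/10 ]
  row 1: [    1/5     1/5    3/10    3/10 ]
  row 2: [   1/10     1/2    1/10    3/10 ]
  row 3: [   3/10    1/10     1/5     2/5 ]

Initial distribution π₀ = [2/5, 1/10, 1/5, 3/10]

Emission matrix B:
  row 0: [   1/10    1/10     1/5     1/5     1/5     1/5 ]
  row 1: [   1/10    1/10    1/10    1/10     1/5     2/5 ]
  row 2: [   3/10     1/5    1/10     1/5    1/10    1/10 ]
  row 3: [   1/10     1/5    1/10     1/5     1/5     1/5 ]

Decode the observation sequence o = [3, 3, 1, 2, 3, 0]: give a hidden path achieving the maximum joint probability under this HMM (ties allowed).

t=0: δ = [8.000e-02, 1.000e-02, 4.000e-02, 6.000e-02]  (obs o_0=3)
t=1: δ = [8.000e-03, 2.000e-03, 3.200e-03, 4.800e-03]  ψ = [0, 2, 0, 3]  (obs o_1=3)
t=2: δ = [4.000e-04, 1.600e-04, 3.200e-04, 3.840e-04]  ψ = [0, 0, 0, 3]  (obs o_2=1)
t=3: δ = [4.000e-05, 1.600e-05, 8.000e-06, 1.536e-05]  ψ = [0, 2, 0, 3]  (obs o_3=2)
t=4: δ = [4.000e-06, 8.000e-07, 1.600e-06, 1.229e-06]  ψ = [0, 0, 0, 3]  (obs o_4=3)
t=5: δ = [2.000e-07, 8.000e-08, 2.400e-07, 4.915e-08]  ψ = [0, 0, 0, 3]  (obs o_5=0)
backtrack: best end state = 2; path = [0, 0, 0, 0, 0, 2]

path = [0, 0, 0, 0, 0, 2]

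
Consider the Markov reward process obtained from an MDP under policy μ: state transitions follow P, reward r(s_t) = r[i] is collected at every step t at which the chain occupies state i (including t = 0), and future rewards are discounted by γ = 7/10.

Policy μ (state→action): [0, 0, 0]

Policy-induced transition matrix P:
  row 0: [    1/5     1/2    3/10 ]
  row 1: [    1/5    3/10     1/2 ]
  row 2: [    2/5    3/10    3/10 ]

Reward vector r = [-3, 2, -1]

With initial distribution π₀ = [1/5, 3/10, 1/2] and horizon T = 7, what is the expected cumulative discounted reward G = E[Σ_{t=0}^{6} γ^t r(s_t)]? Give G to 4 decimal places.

t=0: π = [0.2000, 0.3000, 0.5000], E[r] = -0.5000, γ^t·E[r] = -0.500000, running G = -0.500000
t=1: π = [0.3000, 0.3400, 0.3600], E[r] = -0.5800, γ^t·E[r] = -0.406000, running G = -0.906000
t=2: π = [0.2720, 0.3600, 0.3680], E[r] = -0.4640, γ^t·E[r] = -0.227360, running G = -1.133360
t=3: π = [0.2736, 0.3544, 0.3720], E[r] = -0.4840, γ^t·E[r] = -0.166012, running G = -1.299372
t=4: π = [0.2744, 0.3547, 0.3709], E[r] = -0.4846, γ^t·E[r] = -0.116362, running G = -1.415734
t=5: π = [0.2742, 0.3549, 0.3709], E[r] = -0.4837, γ^t·E[r] = -0.081297, running G = -1.497032
t=6: π = [0.2742, 0.3548, 0.3710], E[r] = -0.4839, γ^t·E[r] = -0.056927, running G = -1.553959

G = -1.5540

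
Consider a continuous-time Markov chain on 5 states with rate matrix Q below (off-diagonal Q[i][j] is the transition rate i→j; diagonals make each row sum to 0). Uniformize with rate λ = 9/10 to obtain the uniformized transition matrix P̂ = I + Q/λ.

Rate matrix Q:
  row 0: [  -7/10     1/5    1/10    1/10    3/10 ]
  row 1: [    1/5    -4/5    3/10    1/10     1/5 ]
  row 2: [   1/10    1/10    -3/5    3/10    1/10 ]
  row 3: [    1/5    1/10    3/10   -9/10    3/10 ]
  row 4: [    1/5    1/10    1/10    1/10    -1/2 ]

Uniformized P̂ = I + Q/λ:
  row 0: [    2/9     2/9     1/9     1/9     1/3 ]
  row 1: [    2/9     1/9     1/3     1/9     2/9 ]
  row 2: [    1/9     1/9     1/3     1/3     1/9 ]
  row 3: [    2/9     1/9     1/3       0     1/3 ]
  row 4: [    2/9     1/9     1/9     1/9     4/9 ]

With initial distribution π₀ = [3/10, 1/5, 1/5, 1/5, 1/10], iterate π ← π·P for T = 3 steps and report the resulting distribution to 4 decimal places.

t=0: π = [0.3000, 0.2000, 0.2000, 0.2000, 0.1000]
t=1: π = [0.2000, 0.1444, 0.2444, 0.1333, 0.2778]
t=2: π = [0.1951, 0.1333, 0.2272, 0.1506, 0.2938]
t=3: π = [0.1970, 0.1328, 0.2247, 0.1449, 0.3007]

π = [0.1970, 0.1328, 0.2247, 0.1449, 0.3007]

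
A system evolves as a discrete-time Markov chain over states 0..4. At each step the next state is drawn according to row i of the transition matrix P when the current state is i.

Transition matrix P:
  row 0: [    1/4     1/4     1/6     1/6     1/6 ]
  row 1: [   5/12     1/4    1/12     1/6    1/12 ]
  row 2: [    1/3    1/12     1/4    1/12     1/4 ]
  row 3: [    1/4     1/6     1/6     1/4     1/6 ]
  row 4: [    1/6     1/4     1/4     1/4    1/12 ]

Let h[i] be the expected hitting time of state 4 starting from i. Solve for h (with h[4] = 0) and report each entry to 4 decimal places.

First-step conditioning: h[4] = 0; for i ≠ 4, h[i] = 1 + Σ_k P[i][k]·h[k].
  h[0] = 1 + 1/4·h[0] + 1/4·h[1] + 1/6·h[2] + 1/6·h[3]
  h[1] = 1 + 5/12·h[0] + 1/4·h[1] + 1/12·h[2] + 1/6·h[3]
  h[2] = 1 + 1/3·h[0] + 1/12·h[1] + 1/4·h[2] + 1/12·h[3]
  h[3] = 1 + 1/4·h[0] + 1/6·h[1] + 1/6·h[2] + 1/4·h[3]
Solving the 4×4 linear system over states ≠ 4 gives exactly h = [1431/233, 1563/233, 1278/233, 1419/233, 0] (h[4] = 0 is the target).

h = [6.1416, 6.7082, 5.4850, 6.0901, 0.0000]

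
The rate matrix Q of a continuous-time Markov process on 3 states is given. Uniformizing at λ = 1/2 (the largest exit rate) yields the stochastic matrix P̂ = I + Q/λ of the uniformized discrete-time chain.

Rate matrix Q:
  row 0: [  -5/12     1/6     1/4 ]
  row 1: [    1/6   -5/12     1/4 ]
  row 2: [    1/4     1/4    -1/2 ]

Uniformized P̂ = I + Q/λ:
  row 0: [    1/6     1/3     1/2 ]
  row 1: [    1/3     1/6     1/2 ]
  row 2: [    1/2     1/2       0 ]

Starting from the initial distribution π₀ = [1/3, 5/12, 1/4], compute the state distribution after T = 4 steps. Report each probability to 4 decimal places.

t=0: π = [0.3333, 0.4167, 0.2500]
t=1: π = [0.3194, 0.3056, 0.3750]
t=2: π = [0.3426, 0.3449, 0.3125]
t=3: π = [0.3283, 0.3279, 0.3438]
t=4: π = [0.3359, 0.3360, 0.3281]

π = [0.3359, 0.3360, 0.3281]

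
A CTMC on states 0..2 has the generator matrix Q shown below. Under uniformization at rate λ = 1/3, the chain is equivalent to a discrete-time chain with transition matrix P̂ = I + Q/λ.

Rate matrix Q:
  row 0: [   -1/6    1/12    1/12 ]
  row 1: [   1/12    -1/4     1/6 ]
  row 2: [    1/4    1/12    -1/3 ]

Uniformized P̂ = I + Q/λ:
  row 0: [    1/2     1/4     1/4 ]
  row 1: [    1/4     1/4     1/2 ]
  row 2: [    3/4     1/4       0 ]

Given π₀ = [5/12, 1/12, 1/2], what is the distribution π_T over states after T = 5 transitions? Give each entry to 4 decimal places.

π = [0.5004, 0.2500, 0.2496]

t=0: π = [0.4167, 0.0833, 0.5000]
t=1: π = [0.6042, 0.2500, 0.1458]
t=2: π = [0.4740, 0.2500, 0.2760]
t=3: π = [0.5065, 0.2500, 0.2435]
t=4: π = [0.4984, 0.2500, 0.2516]
t=5: π = [0.5004, 0.2500, 0.2496]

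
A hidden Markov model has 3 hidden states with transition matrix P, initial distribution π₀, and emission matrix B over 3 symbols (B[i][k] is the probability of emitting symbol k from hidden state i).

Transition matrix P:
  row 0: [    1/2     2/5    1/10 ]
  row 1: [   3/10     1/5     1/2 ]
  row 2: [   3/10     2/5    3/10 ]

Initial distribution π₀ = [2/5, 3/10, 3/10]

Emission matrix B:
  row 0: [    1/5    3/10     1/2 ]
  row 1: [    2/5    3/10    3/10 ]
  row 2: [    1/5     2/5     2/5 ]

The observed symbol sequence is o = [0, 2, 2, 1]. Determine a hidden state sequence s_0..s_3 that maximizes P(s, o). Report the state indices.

t=0: δ = [8.000e-02, 1.200e-01, 6.000e-02]  (obs o_0=0)
t=1: δ = [2.000e-02, 9.600e-03, 2.400e-02]  ψ = [0, 0, 1]  (obs o_1=2)
t=2: δ = [5.000e-03, 2.880e-03, 2.880e-03]  ψ = [0, 2, 2]  (obs o_2=2)
t=3: δ = [7.500e-04, 6.000e-04, 5.760e-04]  ψ = [0, 0, 1]  (obs o_3=1)
backtrack: best end state = 0; path = [0, 0, 0, 0]

path = [0, 0, 0, 0]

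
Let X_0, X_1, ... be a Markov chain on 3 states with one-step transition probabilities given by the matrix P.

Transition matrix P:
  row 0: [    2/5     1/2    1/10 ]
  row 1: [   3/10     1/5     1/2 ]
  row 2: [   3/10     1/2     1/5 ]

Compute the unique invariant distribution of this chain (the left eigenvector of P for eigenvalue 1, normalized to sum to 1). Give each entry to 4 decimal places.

Balance equations π_j = Σ_i π_i·P[i][j]:
  π_0 = 2/5·π_0 + 3/10·π_1 + 3/10·π_2
  π_1 = 1/2·π_0 + 1/5·π_1 + 1/2·π_2
  normalize: π_0 + π_1 + π_2 = 1
Solving the linear system gives exactly π = [1/3, 5/13, 11/39].

π = [0.3333, 0.3846, 0.2821]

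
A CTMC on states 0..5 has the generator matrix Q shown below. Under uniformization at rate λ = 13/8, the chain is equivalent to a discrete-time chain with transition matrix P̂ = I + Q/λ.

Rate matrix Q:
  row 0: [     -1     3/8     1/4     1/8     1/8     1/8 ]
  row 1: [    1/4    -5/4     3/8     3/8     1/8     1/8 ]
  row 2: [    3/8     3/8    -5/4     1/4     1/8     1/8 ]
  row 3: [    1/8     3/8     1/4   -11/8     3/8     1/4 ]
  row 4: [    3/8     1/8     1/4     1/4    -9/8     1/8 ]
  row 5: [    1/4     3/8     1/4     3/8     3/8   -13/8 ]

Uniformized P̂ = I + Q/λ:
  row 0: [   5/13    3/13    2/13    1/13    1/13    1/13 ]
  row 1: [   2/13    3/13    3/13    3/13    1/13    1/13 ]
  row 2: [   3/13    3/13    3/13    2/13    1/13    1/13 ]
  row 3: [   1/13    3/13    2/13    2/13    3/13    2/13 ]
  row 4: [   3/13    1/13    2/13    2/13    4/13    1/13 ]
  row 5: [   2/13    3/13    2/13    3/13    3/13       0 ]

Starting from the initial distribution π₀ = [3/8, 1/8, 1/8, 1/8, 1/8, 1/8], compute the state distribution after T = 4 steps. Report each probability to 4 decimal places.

π = [0.2176, 0.2082, 0.1840, 0.1594, 0.1480, 0.0828]

t=0: π = [0.3750, 0.1250, 0.1250, 0.1250, 0.1250, 0.1250]
t=1: π = [0.2500, 0.2115, 0.1731, 0.1442, 0.1442, 0.0769]
t=2: π = [0.2249, 0.2086, 0.1834, 0.1568, 0.1442, 0.0821]
t=3: π = [0.2189, 0.2086, 0.1840, 0.1589, 0.1470, 0.0827]
t=4: π = [0.2176, 0.2082, 0.1840, 0.1594, 0.1480, 0.0828]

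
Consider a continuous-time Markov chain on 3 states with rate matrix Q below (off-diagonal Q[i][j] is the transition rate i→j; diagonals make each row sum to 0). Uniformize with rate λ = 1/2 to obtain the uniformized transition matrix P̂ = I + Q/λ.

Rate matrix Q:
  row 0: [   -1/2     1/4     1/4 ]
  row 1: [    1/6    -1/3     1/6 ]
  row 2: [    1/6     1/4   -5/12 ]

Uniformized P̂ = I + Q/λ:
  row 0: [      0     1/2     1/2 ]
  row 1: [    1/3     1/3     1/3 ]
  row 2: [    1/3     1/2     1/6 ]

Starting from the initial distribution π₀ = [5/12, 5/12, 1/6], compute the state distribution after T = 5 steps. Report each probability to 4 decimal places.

π = [0.2493, 0.4286, 0.3221]

t=0: π = [0.4167, 0.4167, 0.1667]
t=1: π = [0.1944, 0.4306, 0.3750]
t=2: π = [0.2685, 0.4282, 0.3032]
t=3: π = [0.2438, 0.4286, 0.3275]
t=4: π = [0.2521, 0.4286, 0.3194]
t=5: π = [0.2493, 0.4286, 0.3221]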